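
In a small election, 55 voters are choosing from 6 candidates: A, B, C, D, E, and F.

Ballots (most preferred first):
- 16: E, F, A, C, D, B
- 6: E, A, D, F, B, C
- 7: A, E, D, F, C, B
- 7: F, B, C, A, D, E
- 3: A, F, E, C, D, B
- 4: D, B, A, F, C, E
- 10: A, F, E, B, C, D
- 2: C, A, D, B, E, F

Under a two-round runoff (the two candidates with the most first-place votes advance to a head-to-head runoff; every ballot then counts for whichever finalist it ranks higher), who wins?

Round 1 first-place votes: A 20, B 0, C 2, D 4, E 22, F 7. E and A advance.
Runoff: E is ranked above A on 22 ballots, A above E on 33.

A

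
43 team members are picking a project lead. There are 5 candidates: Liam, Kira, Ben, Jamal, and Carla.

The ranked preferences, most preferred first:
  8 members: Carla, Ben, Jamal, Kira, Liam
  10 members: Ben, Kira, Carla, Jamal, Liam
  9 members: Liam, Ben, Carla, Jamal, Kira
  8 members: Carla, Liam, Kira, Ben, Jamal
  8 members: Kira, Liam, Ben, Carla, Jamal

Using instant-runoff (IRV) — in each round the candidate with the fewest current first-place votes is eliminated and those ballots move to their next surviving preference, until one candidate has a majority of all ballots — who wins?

Carla

Round 1: Liam 9, Kira 8, Ben 10, Jamal 0, Carla 16. Jamal eliminated.
Round 2: Liam 9, Kira 8, Ben 10, Carla 16. Kira eliminated.
Round 3: Liam 17, Ben 10, Carla 16. Ben eliminated.
Round 4: Liam 17, Carla 26. Carla has a majority (≥22).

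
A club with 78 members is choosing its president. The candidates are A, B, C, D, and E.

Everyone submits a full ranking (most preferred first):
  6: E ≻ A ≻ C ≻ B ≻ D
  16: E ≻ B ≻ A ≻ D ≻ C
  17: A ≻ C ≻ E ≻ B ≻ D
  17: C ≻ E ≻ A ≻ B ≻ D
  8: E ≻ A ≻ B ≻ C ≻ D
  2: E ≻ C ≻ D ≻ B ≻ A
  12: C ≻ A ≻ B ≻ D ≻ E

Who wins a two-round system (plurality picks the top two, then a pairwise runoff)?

Round 1 first-place votes: A 17, B 0, C 29, D 0, E 32. E and C advance.
Runoff: E is ranked above C on 32 ballots, C above E on 46.

C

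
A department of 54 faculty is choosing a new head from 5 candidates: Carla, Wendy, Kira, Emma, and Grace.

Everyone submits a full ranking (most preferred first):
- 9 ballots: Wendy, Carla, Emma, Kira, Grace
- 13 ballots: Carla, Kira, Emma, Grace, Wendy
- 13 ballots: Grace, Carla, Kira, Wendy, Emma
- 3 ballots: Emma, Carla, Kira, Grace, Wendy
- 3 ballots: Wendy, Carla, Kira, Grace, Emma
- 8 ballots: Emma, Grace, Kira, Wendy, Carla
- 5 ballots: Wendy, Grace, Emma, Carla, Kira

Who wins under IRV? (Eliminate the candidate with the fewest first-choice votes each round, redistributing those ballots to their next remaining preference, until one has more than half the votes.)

Round 1: Carla 13, Wendy 17, Kira 0, Emma 11, Grace 13. Kira eliminated.
Round 2: Carla 13, Wendy 17, Emma 11, Grace 13. Emma eliminated.
Round 3: Carla 16, Wendy 17, Grace 21. Carla eliminated.
Round 4: Wendy 17, Grace 37. Grace has a majority (≥28).

Grace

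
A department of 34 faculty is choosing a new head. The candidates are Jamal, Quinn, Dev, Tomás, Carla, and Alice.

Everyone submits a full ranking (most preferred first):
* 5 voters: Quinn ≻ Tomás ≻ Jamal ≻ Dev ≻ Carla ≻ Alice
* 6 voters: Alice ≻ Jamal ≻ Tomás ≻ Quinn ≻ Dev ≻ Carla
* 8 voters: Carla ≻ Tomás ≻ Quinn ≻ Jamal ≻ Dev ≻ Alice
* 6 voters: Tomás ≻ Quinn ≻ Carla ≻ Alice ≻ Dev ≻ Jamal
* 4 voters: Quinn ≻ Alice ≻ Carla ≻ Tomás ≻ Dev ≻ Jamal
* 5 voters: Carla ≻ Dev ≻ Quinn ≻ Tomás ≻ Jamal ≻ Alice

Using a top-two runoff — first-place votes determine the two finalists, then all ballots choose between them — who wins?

Round 1 first-place votes: Jamal 0, Quinn 9, Dev 0, Tomás 6, Carla 13, Alice 6. Carla and Quinn advance.
Runoff: Carla is ranked above Quinn on 13 ballots, Quinn above Carla on 21.

Quinn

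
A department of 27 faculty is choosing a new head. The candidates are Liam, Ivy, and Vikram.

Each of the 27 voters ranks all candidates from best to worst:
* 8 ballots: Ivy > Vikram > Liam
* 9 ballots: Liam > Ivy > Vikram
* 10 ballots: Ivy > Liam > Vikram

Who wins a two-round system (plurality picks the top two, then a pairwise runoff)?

Ivy

Round 1 first-place votes: Liam 9, Ivy 18, Vikram 0. Ivy and Liam advance.
Runoff: Ivy is ranked above Liam on 18 ballots, Liam above Ivy on 9.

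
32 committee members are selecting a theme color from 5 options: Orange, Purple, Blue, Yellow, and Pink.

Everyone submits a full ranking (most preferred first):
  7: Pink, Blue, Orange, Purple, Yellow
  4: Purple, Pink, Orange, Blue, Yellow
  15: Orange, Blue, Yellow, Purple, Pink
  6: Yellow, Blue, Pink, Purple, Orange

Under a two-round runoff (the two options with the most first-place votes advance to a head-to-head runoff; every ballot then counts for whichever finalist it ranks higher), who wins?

Pink

Round 1 first-place votes: Orange 15, Purple 4, Blue 0, Yellow 6, Pink 7. Orange and Pink advance.
Runoff: Orange is ranked above Pink on 15 ballots, Pink above Orange on 17.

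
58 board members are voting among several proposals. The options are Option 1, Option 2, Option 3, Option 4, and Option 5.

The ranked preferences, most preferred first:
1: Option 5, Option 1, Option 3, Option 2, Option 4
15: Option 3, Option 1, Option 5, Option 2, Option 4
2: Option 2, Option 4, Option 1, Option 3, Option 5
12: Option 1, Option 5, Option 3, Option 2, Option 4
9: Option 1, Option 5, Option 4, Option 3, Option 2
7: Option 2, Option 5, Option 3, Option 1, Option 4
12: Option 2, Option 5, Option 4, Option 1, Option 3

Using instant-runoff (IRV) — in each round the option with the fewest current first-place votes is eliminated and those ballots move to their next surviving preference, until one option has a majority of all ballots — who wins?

Option 1

Round 1: Option 1 21, Option 2 21, Option 3 15, Option 4 0, Option 5 1. Option 4 eliminated.
Round 2: Option 1 21, Option 2 21, Option 3 15, Option 5 1. Option 5 eliminated.
Round 3: Option 1 22, Option 2 21, Option 3 15. Option 3 eliminated.
Round 4: Option 1 37, Option 2 21. Option 1 has a majority (≥30).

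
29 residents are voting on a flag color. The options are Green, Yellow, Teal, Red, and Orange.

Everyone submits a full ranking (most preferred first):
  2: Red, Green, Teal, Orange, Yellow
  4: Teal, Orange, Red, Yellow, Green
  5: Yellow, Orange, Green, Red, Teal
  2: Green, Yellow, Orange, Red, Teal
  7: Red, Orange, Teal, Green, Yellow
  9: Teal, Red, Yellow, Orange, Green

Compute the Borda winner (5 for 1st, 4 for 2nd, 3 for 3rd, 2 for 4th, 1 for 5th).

Red

Green: 2×4 + 4×1 + 5×3 + 2×5 + 7×2 + 9×1 = 60
Yellow: 2×1 + 4×2 + 5×5 + 2×4 + 7×1 + 9×3 = 77
Teal: 2×3 + 4×5 + 5×1 + 2×1 + 7×3 + 9×5 = 99
Red: 2×5 + 4×3 + 5×2 + 2×2 + 7×5 + 9×4 = 107
Orange: 2×2 + 4×4 + 5×4 + 2×3 + 7×4 + 9×2 = 92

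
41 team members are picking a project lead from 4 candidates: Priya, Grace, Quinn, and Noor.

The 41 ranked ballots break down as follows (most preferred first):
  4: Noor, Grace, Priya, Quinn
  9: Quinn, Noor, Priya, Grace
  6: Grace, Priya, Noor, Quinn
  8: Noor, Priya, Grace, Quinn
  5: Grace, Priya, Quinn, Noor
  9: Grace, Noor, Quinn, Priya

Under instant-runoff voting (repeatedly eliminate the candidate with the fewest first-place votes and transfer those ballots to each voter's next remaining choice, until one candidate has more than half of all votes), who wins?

Noor

Round 1: Priya 0, Grace 20, Quinn 9, Noor 12. Priya eliminated.
Round 2: Grace 20, Quinn 9, Noor 12. Quinn eliminated.
Round 3: Grace 20, Noor 21. Noor has a majority (≥21).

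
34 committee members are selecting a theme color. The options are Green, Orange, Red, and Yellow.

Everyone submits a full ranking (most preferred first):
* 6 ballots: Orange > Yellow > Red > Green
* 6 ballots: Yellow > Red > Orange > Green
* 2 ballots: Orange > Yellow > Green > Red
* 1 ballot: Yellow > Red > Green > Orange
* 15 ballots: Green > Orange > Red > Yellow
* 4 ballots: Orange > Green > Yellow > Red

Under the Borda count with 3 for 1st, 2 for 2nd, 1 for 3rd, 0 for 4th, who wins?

Green: 6×0 + 6×0 + 2×1 + 1×1 + 15×3 + 4×2 = 56
Orange: 6×3 + 6×1 + 2×3 + 1×0 + 15×2 + 4×3 = 72
Red: 6×1 + 6×2 + 2×0 + 1×2 + 15×1 + 4×0 = 35
Yellow: 6×2 + 6×3 + 2×2 + 1×3 + 15×0 + 4×1 = 41

Orange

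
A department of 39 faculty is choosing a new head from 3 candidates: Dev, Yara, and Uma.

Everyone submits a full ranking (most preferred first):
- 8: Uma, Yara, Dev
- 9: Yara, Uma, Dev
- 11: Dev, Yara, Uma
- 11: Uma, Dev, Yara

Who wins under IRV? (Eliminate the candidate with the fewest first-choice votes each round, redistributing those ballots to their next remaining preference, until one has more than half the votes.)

Round 1: Dev 11, Yara 9, Uma 19. Yara eliminated.
Round 2: Dev 11, Uma 28. Uma has a majority (≥20).

Uma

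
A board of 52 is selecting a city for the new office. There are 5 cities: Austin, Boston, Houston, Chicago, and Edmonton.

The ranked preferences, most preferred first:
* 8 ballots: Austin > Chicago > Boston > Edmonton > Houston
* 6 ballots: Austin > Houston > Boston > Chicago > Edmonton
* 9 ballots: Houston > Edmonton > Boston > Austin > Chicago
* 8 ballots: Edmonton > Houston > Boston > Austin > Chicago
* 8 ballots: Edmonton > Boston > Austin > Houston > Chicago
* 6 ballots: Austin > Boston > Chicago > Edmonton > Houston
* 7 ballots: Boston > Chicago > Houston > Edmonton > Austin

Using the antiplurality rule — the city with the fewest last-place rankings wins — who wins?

Last-place votes: Austin 7, Boston 0, Houston 14, Chicago 25, Edmonton 6.

Boston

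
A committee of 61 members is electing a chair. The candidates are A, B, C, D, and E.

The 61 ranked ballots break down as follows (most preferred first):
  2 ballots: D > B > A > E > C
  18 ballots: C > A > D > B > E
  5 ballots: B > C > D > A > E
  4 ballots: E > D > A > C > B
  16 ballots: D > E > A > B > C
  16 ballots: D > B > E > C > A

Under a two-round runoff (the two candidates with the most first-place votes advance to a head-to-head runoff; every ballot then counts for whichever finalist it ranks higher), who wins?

D

Round 1 first-place votes: A 0, B 5, C 18, D 34, E 4. D and C advance.
Runoff: D is ranked above C on 38 ballots, C above D on 23.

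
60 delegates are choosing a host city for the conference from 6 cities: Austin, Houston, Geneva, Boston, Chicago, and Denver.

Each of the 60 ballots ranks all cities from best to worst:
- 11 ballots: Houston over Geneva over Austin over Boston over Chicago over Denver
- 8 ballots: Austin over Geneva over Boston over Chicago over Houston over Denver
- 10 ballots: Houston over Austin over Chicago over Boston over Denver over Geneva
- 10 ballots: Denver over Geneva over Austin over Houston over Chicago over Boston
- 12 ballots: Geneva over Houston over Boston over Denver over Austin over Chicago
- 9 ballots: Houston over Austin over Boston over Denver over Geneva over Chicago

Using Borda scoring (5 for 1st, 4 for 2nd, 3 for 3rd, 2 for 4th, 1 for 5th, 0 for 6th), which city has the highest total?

Austin: 11×3 + 8×5 + 10×4 + 10×3 + 12×1 + 9×4 = 191
Houston: 11×5 + 8×1 + 10×5 + 10×2 + 12×4 + 9×5 = 226
Geneva: 11×4 + 8×4 + 10×0 + 10×4 + 12×5 + 9×1 = 185
Boston: 11×2 + 8×3 + 10×2 + 10×0 + 12×3 + 9×3 = 129
Chicago: 11×1 + 8×2 + 10×3 + 10×1 + 12×0 + 9×0 = 67
Denver: 11×0 + 8×0 + 10×1 + 10×5 + 12×2 + 9×2 = 102

Houston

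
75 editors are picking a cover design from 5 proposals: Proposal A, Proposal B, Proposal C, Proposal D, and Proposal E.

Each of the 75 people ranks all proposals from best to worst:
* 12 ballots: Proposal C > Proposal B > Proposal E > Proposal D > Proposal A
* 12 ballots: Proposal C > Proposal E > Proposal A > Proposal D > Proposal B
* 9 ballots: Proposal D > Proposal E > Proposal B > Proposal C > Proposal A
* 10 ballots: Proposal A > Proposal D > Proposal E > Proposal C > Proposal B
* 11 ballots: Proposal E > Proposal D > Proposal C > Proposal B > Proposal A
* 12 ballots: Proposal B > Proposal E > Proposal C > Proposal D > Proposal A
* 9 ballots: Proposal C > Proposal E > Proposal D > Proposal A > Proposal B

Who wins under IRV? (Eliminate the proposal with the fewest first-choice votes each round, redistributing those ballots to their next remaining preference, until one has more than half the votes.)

Proposal E

Round 1: Proposal A 10, Proposal B 12, Proposal C 33, Proposal D 9, Proposal E 11. Proposal D eliminated.
Round 2: Proposal A 10, Proposal B 12, Proposal C 33, Proposal E 20. Proposal A eliminated.
Round 3: Proposal B 12, Proposal C 33, Proposal E 30. Proposal B eliminated.
Round 4: Proposal C 33, Proposal E 42. Proposal E has a majority (≥38).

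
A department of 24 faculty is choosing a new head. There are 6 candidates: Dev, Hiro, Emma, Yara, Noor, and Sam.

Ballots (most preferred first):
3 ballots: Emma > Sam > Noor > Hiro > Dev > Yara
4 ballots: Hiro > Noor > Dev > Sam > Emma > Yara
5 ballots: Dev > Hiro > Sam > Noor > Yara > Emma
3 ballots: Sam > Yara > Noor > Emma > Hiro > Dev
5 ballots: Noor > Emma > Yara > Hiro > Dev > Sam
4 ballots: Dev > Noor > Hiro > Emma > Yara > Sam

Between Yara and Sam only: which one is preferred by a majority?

Sam

Yara is ranked above Sam on 9 ballots; Sam above Yara on 15.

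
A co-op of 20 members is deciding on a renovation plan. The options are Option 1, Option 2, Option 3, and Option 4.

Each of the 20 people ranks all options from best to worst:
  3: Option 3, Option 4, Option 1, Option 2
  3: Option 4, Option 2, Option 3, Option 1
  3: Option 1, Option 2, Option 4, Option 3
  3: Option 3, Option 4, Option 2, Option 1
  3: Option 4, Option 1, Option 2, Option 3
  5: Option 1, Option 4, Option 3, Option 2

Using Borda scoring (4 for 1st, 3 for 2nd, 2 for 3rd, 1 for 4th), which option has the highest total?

Option 4

Option 1: 3×2 + 3×1 + 3×4 + 3×1 + 3×3 + 5×4 = 53
Option 2: 3×1 + 3×3 + 3×3 + 3×2 + 3×2 + 5×1 = 38
Option 3: 3×4 + 3×2 + 3×1 + 3×4 + 3×1 + 5×2 = 46
Option 4: 3×3 + 3×4 + 3×2 + 3×3 + 3×4 + 5×3 = 63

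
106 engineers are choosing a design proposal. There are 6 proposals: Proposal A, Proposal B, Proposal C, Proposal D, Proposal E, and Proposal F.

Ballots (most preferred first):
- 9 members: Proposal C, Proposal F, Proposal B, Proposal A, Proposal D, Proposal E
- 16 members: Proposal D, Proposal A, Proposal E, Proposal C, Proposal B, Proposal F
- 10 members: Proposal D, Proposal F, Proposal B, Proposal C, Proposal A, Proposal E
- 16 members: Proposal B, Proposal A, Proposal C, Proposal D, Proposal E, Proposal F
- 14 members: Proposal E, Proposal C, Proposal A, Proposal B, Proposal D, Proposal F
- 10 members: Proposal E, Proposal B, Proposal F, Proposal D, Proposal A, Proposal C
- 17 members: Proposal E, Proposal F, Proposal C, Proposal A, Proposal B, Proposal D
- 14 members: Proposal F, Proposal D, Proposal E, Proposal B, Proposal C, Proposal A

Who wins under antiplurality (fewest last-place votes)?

Proposal B

Last-place votes: Proposal A 14, Proposal B 0, Proposal C 10, Proposal D 17, Proposal E 19, Proposal F 46.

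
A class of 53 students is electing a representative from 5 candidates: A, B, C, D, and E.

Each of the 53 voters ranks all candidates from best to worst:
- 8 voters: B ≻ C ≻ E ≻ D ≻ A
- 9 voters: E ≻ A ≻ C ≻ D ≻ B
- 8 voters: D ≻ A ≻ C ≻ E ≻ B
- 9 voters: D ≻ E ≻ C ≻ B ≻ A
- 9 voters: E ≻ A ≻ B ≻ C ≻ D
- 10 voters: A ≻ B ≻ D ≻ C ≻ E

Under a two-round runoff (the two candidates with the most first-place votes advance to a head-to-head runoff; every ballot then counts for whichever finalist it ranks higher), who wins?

Round 1 first-place votes: A 10, B 8, C 0, D 17, E 18. E and D advance.
Runoff: E is ranked above D on 26 ballots, D above E on 27.

D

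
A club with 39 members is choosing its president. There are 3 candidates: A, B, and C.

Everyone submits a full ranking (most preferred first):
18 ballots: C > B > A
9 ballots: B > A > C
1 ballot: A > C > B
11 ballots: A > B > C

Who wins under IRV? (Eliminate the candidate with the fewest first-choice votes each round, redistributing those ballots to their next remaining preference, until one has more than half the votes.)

Round 1: A 12, B 9, C 18. B eliminated.
Round 2: A 21, C 18. A has a majority (≥20).

A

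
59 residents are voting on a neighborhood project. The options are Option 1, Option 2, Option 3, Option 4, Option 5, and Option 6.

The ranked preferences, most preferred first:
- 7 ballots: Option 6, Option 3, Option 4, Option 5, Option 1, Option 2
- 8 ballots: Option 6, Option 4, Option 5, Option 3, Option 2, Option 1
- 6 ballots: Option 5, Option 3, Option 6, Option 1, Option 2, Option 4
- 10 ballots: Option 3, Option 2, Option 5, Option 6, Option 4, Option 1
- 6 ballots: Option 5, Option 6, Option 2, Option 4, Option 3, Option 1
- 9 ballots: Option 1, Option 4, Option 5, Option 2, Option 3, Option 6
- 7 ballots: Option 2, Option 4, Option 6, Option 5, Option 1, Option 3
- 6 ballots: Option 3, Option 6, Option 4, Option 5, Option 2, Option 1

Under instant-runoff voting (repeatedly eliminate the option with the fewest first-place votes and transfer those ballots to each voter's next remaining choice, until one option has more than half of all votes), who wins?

Option 5

Round 1: Option 1 9, Option 2 7, Option 3 16, Option 4 0, Option 5 12, Option 6 15. Option 4 eliminated.
Round 2: Option 1 9, Option 2 7, Option 3 16, Option 5 12, Option 6 15. Option 2 eliminated.
Round 3: Option 1 9, Option 3 16, Option 5 12, Option 6 22. Option 1 eliminated.
Round 4: Option 3 16, Option 5 21, Option 6 22. Option 3 eliminated.
Round 5: Option 5 31, Option 6 28. Option 5 has a majority (≥30).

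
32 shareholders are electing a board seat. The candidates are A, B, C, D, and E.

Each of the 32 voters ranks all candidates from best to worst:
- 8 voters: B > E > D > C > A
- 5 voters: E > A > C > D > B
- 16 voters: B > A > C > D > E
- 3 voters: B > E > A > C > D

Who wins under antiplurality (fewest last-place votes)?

C

Last-place votes: A 8, B 5, C 0, D 3, E 16.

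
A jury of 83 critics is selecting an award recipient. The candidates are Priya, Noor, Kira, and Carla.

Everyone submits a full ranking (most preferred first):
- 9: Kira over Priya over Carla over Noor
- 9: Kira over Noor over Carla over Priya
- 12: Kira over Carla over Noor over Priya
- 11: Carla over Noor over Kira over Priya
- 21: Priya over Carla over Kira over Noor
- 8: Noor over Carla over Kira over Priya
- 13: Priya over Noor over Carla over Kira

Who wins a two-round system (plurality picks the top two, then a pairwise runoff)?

Kira

Round 1 first-place votes: Priya 34, Noor 8, Kira 30, Carla 11. Priya and Kira advance.
Runoff: Priya is ranked above Kira on 34 ballots, Kira above Priya on 49.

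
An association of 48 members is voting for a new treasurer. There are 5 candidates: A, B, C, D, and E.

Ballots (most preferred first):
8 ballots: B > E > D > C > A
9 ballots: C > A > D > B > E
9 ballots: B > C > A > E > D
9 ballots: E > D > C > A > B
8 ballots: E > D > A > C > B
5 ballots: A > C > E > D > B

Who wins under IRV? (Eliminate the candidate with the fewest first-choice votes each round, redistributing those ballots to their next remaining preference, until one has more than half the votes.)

B

Round 1: A 5, B 17, C 9, D 0, E 17. D eliminated.
Round 2: A 5, B 17, C 9, E 17. A eliminated.
Round 3: B 17, C 14, E 17. C eliminated.
Round 4: B 26, E 22. B has a majority (≥25).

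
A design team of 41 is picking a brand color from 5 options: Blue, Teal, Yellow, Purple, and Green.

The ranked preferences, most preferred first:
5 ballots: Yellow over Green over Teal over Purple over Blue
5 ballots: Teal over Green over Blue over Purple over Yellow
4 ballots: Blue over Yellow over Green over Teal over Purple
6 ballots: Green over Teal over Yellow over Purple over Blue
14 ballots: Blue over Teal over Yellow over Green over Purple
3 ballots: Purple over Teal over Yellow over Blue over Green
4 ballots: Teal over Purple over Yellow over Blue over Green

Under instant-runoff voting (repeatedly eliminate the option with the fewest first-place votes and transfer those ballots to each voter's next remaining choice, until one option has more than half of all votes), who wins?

Teal

Round 1: Blue 18, Teal 9, Yellow 5, Purple 3, Green 6. Purple eliminated.
Round 2: Blue 18, Teal 12, Yellow 5, Green 6. Yellow eliminated.
Round 3: Blue 18, Teal 12, Green 11. Green eliminated.
Round 4: Blue 18, Teal 23. Teal has a majority (≥21).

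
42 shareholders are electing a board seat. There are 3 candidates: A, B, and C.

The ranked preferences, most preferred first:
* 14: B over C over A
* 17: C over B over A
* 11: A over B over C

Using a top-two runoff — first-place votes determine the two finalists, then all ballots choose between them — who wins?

B

Round 1 first-place votes: A 11, B 14, C 17. C and B advance.
Runoff: C is ranked above B on 17 ballots, B above C on 25.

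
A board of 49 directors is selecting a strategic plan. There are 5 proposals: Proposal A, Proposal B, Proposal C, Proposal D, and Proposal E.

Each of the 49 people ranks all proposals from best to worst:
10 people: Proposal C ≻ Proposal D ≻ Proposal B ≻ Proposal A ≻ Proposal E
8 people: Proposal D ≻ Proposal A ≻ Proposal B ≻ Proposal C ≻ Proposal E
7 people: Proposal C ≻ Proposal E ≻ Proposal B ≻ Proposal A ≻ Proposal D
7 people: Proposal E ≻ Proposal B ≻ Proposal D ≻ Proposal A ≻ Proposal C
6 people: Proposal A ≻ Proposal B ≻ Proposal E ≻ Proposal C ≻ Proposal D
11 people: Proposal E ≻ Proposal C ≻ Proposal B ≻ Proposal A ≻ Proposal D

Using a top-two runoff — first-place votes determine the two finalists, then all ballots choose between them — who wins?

Round 1 first-place votes: Proposal A 6, Proposal B 0, Proposal C 17, Proposal D 8, Proposal E 18. Proposal E and Proposal C advance.
Runoff: Proposal E is ranked above Proposal C on 24 ballots, Proposal C above Proposal E on 25.

Proposal C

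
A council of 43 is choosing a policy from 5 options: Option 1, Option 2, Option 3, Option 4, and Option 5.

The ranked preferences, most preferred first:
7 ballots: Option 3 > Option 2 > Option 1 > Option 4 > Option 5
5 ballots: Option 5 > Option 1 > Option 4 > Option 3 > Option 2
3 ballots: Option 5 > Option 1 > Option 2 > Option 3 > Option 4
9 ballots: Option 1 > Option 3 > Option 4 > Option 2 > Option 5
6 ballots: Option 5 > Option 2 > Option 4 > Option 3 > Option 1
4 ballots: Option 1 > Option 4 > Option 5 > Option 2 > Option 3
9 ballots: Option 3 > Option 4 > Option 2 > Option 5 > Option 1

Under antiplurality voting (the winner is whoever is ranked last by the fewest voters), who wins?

Option 4

Last-place votes: Option 1 15, Option 2 5, Option 3 4, Option 4 3, Option 5 16.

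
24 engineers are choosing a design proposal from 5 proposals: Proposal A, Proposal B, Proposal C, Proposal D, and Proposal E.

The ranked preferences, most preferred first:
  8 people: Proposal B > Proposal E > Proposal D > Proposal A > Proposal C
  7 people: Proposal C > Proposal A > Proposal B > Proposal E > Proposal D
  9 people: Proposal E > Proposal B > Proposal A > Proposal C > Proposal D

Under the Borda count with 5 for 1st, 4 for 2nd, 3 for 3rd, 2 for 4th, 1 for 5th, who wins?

Proposal A: 8×2 + 7×4 + 9×3 = 71
Proposal B: 8×5 + 7×3 + 9×4 = 97
Proposal C: 8×1 + 7×5 + 9×2 = 61
Proposal D: 8×3 + 7×1 + 9×1 = 40
Proposal E: 8×4 + 7×2 + 9×5 = 91

Proposal B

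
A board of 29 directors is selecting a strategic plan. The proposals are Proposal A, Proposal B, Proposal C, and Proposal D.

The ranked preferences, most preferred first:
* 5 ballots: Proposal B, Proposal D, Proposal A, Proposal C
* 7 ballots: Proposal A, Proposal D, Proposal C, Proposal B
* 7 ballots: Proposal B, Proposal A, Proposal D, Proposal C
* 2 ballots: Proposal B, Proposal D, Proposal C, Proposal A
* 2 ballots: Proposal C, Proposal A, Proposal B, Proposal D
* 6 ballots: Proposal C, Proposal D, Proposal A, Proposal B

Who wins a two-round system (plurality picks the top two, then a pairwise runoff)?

Round 1 first-place votes: Proposal A 7, Proposal B 14, Proposal C 8, Proposal D 0. Proposal B and Proposal C advance.
Runoff: Proposal B is ranked above Proposal C on 14 ballots, Proposal C above Proposal B on 15.

Proposal C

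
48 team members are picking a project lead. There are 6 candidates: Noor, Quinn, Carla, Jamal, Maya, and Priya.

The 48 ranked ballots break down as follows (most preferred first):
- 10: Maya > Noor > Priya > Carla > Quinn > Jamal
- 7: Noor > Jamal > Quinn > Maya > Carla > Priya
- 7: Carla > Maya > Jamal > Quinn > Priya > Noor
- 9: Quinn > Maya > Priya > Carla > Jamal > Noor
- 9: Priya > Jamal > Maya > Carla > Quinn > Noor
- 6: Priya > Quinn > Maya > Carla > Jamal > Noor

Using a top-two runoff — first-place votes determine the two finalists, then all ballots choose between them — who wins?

Round 1 first-place votes: Noor 7, Quinn 9, Carla 7, Jamal 0, Maya 10, Priya 15. Priya and Maya advance.
Runoff: Priya is ranked above Maya on 15 ballots, Maya above Priya on 33.

Maya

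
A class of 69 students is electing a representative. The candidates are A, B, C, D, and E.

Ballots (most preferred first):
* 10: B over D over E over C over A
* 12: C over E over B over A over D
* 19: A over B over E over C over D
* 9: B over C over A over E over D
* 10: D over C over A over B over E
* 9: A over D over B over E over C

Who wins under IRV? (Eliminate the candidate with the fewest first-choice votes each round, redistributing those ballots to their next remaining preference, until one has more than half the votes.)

Round 1: A 28, B 19, C 12, D 10, E 0. E eliminated.
Round 2: A 28, B 19, C 12, D 10. D eliminated.
Round 3: A 28, B 19, C 22. B eliminated.
Round 4: A 28, C 41. C has a majority (≥35).

C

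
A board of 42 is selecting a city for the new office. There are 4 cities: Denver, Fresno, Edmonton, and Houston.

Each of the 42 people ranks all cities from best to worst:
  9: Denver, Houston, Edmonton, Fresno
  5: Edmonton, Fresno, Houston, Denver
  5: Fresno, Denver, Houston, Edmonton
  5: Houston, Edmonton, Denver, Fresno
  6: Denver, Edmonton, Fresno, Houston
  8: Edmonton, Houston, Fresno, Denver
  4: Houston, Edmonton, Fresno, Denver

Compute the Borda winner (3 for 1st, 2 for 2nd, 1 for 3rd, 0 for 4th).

Denver: 9×3 + 5×0 + 5×2 + 5×1 + 6×3 + 8×0 + 4×0 = 60
Fresno: 9×0 + 5×2 + 5×3 + 5×0 + 6×1 + 8×1 + 4×1 = 43
Edmonton: 9×1 + 5×3 + 5×0 + 5×2 + 6×2 + 8×3 + 4×2 = 78
Houston: 9×2 + 5×1 + 5×1 + 5×3 + 6×0 + 8×2 + 4×3 = 71

Edmonton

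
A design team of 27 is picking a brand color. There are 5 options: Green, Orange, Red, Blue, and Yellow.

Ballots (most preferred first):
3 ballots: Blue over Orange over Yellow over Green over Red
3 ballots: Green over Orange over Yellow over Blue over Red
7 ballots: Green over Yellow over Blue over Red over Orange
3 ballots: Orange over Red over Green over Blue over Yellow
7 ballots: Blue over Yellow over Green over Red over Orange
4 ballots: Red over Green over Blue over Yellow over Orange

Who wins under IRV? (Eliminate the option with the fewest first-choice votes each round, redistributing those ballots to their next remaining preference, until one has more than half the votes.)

Green

Round 1: Green 10, Orange 3, Red 4, Blue 10, Yellow 0. Yellow eliminated.
Round 2: Green 10, Orange 3, Red 4, Blue 10. Orange eliminated.
Round 3: Green 10, Red 7, Blue 10. Red eliminated.
Round 4: Green 17, Blue 10. Green has a majority (≥14).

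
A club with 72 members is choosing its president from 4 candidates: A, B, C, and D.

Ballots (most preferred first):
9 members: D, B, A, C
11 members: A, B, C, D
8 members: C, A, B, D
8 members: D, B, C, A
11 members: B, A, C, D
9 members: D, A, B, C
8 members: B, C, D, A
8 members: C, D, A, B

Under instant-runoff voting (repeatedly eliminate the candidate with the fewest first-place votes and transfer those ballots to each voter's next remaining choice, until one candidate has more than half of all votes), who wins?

Round 1: A 11, B 19, C 16, D 26. A eliminated.
Round 2: B 30, C 16, D 26. C eliminated.
Round 3: B 38, D 34. B has a majority (≥37).

B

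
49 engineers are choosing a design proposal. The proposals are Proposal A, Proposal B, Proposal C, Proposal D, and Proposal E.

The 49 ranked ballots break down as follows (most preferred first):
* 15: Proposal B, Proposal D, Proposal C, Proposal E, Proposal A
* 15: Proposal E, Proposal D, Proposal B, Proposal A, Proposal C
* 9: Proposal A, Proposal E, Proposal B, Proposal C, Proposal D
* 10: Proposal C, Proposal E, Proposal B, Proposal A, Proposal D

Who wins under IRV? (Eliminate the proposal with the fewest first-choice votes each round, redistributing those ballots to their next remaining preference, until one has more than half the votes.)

Round 1: Proposal A 9, Proposal B 15, Proposal C 10, Proposal D 0, Proposal E 15. Proposal D eliminated.
Round 2: Proposal A 9, Proposal B 15, Proposal C 10, Proposal E 15. Proposal A eliminated.
Round 3: Proposal B 15, Proposal C 10, Proposal E 24. Proposal C eliminated.
Round 4: Proposal B 15, Proposal E 34. Proposal E has a majority (≥25).

Proposal E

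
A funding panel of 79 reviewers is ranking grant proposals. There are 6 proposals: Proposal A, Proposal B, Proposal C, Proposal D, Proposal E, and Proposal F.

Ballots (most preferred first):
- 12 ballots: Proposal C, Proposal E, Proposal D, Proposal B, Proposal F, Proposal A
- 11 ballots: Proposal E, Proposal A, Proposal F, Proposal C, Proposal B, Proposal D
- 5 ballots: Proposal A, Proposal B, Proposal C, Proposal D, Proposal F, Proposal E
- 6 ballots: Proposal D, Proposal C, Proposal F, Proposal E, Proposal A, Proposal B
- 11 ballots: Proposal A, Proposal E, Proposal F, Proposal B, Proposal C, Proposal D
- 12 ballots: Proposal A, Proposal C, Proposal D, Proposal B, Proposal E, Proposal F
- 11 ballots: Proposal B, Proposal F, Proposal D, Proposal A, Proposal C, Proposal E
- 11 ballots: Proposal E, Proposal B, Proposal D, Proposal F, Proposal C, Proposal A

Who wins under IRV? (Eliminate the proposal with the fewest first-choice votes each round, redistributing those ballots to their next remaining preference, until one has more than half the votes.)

Round 1: Proposal A 28, Proposal B 11, Proposal C 12, Proposal D 6, Proposal E 22, Proposal F 0. Proposal F eliminated.
Round 2: Proposal A 28, Proposal B 11, Proposal C 12, Proposal D 6, Proposal E 22. Proposal D eliminated.
Round 3: Proposal A 28, Proposal B 11, Proposal C 18, Proposal E 22. Proposal B eliminated.
Round 4: Proposal A 39, Proposal C 18, Proposal E 22. Proposal C eliminated.
Round 5: Proposal A 39, Proposal E 40. Proposal E has a majority (≥40).

Proposal E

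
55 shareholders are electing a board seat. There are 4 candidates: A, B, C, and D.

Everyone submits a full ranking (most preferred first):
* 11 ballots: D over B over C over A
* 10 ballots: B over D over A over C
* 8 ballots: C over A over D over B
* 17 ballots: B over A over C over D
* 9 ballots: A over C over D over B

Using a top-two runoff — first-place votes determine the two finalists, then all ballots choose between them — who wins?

Round 1 first-place votes: A 9, B 27, C 8, D 11. B and D advance.
Runoff: B is ranked above D on 27 ballots, D above B on 28.

D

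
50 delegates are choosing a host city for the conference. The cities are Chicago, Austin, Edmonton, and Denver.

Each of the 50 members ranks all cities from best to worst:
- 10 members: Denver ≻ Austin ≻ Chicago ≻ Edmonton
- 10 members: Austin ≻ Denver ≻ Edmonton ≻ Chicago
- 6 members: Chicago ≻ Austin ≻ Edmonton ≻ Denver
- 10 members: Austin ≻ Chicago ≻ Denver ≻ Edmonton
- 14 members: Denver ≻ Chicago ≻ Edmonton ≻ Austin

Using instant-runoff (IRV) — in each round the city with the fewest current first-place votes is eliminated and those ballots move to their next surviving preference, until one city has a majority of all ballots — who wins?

Round 1: Chicago 6, Austin 20, Edmonton 0, Denver 24. Edmonton eliminated.
Round 2: Chicago 6, Austin 20, Denver 24. Chicago eliminated.
Round 3: Austin 26, Denver 24. Austin has a majority (≥26).

Austin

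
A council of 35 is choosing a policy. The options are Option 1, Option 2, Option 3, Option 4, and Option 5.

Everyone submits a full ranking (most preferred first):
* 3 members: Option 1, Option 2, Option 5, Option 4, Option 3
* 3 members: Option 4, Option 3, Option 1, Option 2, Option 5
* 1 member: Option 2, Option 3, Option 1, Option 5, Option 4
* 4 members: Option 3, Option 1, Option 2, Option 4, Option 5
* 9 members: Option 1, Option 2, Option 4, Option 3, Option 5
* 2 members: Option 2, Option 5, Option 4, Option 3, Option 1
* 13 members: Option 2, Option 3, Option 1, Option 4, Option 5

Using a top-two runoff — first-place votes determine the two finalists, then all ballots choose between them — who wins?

Option 1

Round 1 first-place votes: Option 1 12, Option 2 16, Option 3 4, Option 4 3, Option 5 0. Option 2 and Option 1 advance.
Runoff: Option 2 is ranked above Option 1 on 16 ballots, Option 1 above Option 2 on 19.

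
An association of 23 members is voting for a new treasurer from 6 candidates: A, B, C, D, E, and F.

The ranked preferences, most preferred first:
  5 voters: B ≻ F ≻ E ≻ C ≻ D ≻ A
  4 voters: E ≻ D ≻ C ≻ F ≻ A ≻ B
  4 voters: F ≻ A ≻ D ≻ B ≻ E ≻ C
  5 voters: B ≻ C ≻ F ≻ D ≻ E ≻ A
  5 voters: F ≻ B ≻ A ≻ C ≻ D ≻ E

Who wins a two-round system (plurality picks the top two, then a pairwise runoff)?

Round 1 first-place votes: A 0, B 10, C 0, D 0, E 4, F 9. B and F advance.
Runoff: B is ranked above F on 10 ballots, F above B on 13.

F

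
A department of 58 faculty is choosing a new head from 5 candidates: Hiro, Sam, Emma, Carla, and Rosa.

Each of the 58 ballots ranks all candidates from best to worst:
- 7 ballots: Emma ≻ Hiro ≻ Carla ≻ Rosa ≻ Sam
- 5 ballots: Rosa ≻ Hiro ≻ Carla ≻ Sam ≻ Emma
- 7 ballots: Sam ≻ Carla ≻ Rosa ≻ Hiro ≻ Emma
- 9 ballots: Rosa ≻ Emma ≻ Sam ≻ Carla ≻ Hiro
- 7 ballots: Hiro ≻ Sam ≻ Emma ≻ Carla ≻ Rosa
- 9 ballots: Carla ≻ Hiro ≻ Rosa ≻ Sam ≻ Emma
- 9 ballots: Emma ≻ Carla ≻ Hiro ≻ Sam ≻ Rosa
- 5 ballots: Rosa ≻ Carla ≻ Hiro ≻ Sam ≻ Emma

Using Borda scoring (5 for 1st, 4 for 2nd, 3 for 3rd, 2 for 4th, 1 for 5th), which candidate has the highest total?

Hiro: 7×4 + 5×4 + 7×2 + 9×1 + 7×5 + 9×4 + 9×3 + 5×3 = 184
Sam: 7×1 + 5×2 + 7×5 + 9×3 + 7×4 + 9×2 + 9×2 + 5×2 = 153
Emma: 7×5 + 5×1 + 7×1 + 9×4 + 7×3 + 9×1 + 9×5 + 5×1 = 163
Carla: 7×3 + 5×3 + 7×4 + 9×2 + 7×2 + 9×5 + 9×4 + 5×4 = 197
Rosa: 7×2 + 5×5 + 7×3 + 9×5 + 7×1 + 9×3 + 9×1 + 5×5 = 173

Carla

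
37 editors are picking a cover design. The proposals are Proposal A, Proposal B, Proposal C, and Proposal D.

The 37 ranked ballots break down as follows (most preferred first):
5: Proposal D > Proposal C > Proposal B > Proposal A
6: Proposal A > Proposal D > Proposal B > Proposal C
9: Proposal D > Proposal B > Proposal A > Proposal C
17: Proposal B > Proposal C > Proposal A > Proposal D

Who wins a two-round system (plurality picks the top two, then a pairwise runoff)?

Proposal D

Round 1 first-place votes: Proposal A 6, Proposal B 17, Proposal C 0, Proposal D 14. Proposal B and Proposal D advance.
Runoff: Proposal B is ranked above Proposal D on 17 ballots, Proposal D above Proposal B on 20.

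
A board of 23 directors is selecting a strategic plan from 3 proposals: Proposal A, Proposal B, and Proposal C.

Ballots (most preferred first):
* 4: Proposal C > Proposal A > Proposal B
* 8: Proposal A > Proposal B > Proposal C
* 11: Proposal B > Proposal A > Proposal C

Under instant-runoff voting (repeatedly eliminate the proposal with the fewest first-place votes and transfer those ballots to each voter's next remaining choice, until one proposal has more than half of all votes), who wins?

Proposal A

Round 1: Proposal A 8, Proposal B 11, Proposal C 4. Proposal C eliminated.
Round 2: Proposal A 12, Proposal B 11. Proposal A has a majority (≥12).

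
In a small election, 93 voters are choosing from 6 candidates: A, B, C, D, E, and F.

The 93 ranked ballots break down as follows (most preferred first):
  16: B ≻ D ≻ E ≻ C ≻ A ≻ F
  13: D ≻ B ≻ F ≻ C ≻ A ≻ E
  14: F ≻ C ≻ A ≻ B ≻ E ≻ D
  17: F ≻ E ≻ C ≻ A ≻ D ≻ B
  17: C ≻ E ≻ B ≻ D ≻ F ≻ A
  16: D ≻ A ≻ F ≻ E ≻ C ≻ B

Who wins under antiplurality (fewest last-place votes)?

Last-place votes: A 17, B 33, C 0, D 14, E 13, F 16.

C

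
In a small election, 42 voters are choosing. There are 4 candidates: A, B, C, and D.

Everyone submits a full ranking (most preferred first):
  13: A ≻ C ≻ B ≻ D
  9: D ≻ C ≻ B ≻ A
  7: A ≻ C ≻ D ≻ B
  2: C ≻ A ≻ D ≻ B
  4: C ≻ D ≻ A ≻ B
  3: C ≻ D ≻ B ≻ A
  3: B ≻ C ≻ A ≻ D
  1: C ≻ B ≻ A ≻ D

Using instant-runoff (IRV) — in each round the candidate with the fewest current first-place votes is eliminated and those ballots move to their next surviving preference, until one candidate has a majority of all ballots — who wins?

C

Round 1: A 20, B 3, C 10, D 9. B eliminated.
Round 2: A 20, C 13, D 9. D eliminated.
Round 3: A 20, C 22. C has a majority (≥22).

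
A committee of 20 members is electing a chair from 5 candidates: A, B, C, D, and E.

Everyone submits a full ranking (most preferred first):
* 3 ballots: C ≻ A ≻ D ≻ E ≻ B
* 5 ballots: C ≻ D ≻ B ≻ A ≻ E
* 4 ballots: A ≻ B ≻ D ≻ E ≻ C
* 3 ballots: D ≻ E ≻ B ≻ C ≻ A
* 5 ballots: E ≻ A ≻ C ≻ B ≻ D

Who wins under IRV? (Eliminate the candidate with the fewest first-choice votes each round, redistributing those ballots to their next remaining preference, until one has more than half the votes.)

E

Round 1: A 4, B 0, C 8, D 3, E 5. B eliminated.
Round 2: A 4, C 8, D 3, E 5. D eliminated.
Round 3: A 4, C 8, E 8. A eliminated.
Round 4: C 8, E 12. E has a majority (≥11).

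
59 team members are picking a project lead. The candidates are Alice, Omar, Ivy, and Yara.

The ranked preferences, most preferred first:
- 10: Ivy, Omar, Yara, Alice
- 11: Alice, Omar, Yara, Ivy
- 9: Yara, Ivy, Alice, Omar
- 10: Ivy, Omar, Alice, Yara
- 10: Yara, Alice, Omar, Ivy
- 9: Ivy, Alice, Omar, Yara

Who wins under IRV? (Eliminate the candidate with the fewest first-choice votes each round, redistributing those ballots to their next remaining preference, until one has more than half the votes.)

Yara

Round 1: Alice 11, Omar 0, Ivy 29, Yara 19. Omar eliminated.
Round 2: Alice 11, Ivy 29, Yara 19. Alice eliminated.
Round 3: Ivy 29, Yara 30. Yara has a majority (≥30).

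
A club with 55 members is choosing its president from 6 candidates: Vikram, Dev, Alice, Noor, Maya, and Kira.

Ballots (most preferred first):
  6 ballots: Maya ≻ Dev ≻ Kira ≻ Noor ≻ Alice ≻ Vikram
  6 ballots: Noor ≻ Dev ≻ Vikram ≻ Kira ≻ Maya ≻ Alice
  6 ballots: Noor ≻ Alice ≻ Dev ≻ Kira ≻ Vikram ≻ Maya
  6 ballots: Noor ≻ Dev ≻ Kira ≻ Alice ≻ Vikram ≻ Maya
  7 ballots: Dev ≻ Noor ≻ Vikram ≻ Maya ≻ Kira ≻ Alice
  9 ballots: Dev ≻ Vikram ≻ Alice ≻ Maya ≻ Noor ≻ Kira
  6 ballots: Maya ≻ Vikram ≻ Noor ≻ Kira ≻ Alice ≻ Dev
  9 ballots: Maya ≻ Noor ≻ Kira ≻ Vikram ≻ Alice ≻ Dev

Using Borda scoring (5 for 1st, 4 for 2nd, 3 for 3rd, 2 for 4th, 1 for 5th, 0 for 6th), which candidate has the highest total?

Noor

Vikram: 6×0 + 6×3 + 6×1 + 6×1 + 7×3 + 9×4 + 6×4 + 9×2 = 129
Dev: 6×4 + 6×4 + 6×3 + 6×4 + 7×5 + 9×5 + 6×0 + 9×0 = 170
Alice: 6×1 + 6×0 + 6×4 + 6×2 + 7×0 + 9×3 + 6×1 + 9×1 = 84
Noor: 6×2 + 6×5 + 6×5 + 6×5 + 7×4 + 9×1 + 6×3 + 9×4 = 193
Maya: 6×5 + 6×1 + 6×0 + 6×0 + 7×2 + 9×2 + 6×5 + 9×5 = 143
Kira: 6×3 + 6×2 + 6×2 + 6×3 + 7×1 + 9×0 + 6×2 + 9×3 = 106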